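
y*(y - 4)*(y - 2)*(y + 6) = y^4 - 28*y^2 + 48*y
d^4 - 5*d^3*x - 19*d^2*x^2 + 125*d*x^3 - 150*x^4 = (d - 5*x)*(d - 3*x)*(d - 2*x)*(d + 5*x)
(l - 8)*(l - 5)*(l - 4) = l^3 - 17*l^2 + 92*l - 160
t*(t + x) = t^2 + t*x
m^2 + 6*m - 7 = (m - 1)*(m + 7)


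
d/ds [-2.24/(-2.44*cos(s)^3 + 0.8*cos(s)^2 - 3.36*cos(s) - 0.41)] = (16.3968*cos(s)^2 - 3.584*cos(s) + 7.5264)*sin(s)/(2.44*cos(s)^3 - 0.8*cos(s)^2 + 3.36*cos(s) + 0.41)^2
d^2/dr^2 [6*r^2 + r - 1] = 12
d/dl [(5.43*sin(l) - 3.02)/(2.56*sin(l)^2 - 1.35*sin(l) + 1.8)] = (-13.9008*sin(l)^2 + 15.4624*sin(l) + 5.697)*cos(l)/(6.5536*sin(l)^4 - 6.912*sin(l)^3 + 11.0385*sin(l)^2 - 4.86*sin(l) + 3.24)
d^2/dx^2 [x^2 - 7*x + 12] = 2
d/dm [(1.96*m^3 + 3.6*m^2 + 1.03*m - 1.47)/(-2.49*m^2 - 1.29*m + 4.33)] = (-4.8804*m^4 - 5.0568*m^3 + 23.3811*m^2 + 23.8554*m + 2.5636)/(6.2001*m^4 + 6.4242*m^3 - 19.8993*m^2 - 11.1714*m + 18.7489)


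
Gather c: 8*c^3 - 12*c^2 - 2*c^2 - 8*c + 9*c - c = 8*c^3 - 14*c^2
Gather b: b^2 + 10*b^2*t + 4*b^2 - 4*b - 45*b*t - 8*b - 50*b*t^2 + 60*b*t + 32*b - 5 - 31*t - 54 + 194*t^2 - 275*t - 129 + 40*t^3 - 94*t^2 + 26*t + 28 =b^2*(10*t + 5) + b*(-50*t^2 + 15*t + 20) + 40*t^3 + 100*t^2 - 280*t - 160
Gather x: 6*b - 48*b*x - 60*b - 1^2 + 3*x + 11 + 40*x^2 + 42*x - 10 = -54*b + 40*x^2 + x*(45 - 48*b)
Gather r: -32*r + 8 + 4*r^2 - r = 4*r^2 - 33*r + 8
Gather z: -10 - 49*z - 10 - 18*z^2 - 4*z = -18*z^2 - 53*z - 20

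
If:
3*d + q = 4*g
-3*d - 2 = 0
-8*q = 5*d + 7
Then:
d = -2/3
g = -59/96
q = -11/24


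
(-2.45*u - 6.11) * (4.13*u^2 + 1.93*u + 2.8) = -10.1185*u^3 - 29.9628*u^2 - 18.6523*u - 17.108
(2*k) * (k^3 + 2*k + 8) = 2*k^4 + 4*k^2 + 16*k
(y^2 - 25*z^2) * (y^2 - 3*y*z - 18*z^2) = y^4 - 3*y^3*z - 43*y^2*z^2 + 75*y*z^3 + 450*z^4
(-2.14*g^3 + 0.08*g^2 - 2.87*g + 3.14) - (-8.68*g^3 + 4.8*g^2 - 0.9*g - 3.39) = 6.54*g^3 - 4.72*g^2 - 1.97*g + 6.53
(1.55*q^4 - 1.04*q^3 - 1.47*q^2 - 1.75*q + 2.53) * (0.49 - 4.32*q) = -6.696*q^5 + 5.2523*q^4 + 5.8408*q^3 + 6.8397*q^2 - 11.7871*q + 1.2397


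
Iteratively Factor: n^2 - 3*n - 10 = (n - 5)*(n + 2)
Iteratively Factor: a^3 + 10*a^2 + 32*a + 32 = (a + 4)*(a^2 + 6*a + 8) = (a + 4)^2*(a + 2)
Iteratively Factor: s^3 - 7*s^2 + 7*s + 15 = (s - 5)*(s^2 - 2*s - 3) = (s - 5)*(s + 1)*(s - 3)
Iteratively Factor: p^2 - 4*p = (p)*(p - 4)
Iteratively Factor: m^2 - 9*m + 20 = (m - 4)*(m - 5)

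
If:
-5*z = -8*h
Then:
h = 5*z/8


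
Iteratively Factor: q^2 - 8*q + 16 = (q - 4)*(q - 4)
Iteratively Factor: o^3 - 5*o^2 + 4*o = (o - 1)*(o^2 - 4*o) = o*(o - 1)*(o - 4)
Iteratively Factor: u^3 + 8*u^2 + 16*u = (u)*(u^2 + 8*u + 16) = u*(u + 4)*(u + 4)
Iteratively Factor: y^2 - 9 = (y - 3)*(y + 3)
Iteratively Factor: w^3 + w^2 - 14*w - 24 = (w + 2)*(w^2 - w - 12) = (w + 2)*(w + 3)*(w - 4)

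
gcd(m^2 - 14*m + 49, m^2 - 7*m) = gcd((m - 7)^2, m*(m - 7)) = m - 7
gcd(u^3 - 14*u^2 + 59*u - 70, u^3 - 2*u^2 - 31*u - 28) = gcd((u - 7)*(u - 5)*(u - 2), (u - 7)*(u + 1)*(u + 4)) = u - 7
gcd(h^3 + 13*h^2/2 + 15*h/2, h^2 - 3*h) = h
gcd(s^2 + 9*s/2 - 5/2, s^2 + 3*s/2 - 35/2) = s + 5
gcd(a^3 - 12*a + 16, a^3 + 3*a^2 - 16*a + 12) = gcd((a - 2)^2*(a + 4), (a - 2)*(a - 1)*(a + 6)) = a - 2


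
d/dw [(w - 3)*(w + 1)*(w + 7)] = 3*w^2 + 10*w - 17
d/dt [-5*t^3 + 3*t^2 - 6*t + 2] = -15*t^2 + 6*t - 6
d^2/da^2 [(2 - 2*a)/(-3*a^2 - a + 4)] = 36/(27*a^3 + 108*a^2 + 144*a + 64)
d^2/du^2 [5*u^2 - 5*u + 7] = 10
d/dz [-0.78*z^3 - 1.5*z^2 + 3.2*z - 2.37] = -2.34*z^2 - 3.0*z + 3.2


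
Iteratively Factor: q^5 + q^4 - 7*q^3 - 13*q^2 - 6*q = (q)*(q^4 + q^3 - 7*q^2 - 13*q - 6) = q*(q + 2)*(q^3 - q^2 - 5*q - 3) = q*(q + 1)*(q + 2)*(q^2 - 2*q - 3) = q*(q - 3)*(q + 1)*(q + 2)*(q + 1)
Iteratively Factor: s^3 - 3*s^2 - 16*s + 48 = (s + 4)*(s^2 - 7*s + 12) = (s - 3)*(s + 4)*(s - 4)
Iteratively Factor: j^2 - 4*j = (j)*(j - 4)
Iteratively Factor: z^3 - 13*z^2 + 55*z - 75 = (z - 5)*(z^2 - 8*z + 15) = (z - 5)*(z - 3)*(z - 5)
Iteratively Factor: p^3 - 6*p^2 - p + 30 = (p + 2)*(p^2 - 8*p + 15) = (p - 3)*(p + 2)*(p - 5)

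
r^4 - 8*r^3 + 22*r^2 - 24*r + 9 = (r - 3)^2*(r - 1)^2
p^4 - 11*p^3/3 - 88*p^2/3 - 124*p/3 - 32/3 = (p - 8)*(p + 1/3)*(p + 2)^2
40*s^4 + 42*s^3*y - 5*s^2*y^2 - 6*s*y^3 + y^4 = (-5*s + y)*(-4*s + y)*(s + y)*(2*s + y)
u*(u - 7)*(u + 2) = u^3 - 5*u^2 - 14*u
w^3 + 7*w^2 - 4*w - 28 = (w - 2)*(w + 2)*(w + 7)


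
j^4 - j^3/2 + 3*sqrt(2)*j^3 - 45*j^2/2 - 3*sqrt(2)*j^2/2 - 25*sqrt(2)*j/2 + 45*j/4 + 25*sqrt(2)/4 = (j - 1/2)*(j - 5*sqrt(2)/2)*(j + sqrt(2)/2)*(j + 5*sqrt(2))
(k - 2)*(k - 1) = k^2 - 3*k + 2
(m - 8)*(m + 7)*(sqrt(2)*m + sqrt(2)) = sqrt(2)*m^3 - 57*sqrt(2)*m - 56*sqrt(2)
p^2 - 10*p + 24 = (p - 6)*(p - 4)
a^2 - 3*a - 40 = (a - 8)*(a + 5)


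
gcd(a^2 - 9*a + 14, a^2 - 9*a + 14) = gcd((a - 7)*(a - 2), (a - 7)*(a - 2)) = a^2 - 9*a + 14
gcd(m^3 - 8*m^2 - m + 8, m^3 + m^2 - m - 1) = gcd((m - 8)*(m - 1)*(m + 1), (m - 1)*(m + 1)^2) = m^2 - 1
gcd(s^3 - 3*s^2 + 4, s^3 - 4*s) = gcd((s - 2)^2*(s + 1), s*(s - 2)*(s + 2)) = s - 2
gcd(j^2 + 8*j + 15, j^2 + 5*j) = j + 5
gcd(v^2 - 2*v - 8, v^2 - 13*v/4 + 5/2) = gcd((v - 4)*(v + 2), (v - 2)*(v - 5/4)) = 1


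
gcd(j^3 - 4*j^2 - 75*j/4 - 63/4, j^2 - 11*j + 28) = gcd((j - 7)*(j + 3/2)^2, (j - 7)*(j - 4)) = j - 7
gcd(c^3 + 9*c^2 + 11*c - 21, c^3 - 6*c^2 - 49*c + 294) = c + 7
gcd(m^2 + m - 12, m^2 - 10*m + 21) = m - 3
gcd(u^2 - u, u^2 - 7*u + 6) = u - 1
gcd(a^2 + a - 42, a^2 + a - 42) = a^2 + a - 42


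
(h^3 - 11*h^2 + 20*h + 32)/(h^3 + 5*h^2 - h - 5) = (h^2 - 12*h + 32)/(h^2 + 4*h - 5)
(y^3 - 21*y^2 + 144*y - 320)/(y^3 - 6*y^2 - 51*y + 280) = (y - 8)/(y + 7)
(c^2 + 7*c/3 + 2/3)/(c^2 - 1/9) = 3*(c + 2)/(3*c - 1)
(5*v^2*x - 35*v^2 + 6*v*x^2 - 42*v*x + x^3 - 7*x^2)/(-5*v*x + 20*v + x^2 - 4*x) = (-5*v^2*x + 35*v^2 - 6*v*x^2 + 42*v*x - x^3 + 7*x^2)/(5*v*x - 20*v - x^2 + 4*x)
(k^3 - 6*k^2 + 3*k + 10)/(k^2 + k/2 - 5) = 2*(k^2 - 4*k - 5)/(2*k + 5)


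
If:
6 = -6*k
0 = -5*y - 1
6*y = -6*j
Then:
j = 1/5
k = -1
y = -1/5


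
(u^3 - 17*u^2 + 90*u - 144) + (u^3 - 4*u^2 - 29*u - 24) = 2*u^3 - 21*u^2 + 61*u - 168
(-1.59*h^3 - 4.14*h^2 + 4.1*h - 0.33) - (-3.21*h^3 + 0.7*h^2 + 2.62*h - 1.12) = 1.62*h^3 - 4.84*h^2 + 1.48*h + 0.79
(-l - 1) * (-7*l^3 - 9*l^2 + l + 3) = 7*l^4 + 16*l^3 + 8*l^2 - 4*l - 3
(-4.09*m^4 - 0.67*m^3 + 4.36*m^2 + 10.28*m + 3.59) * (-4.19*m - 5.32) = 17.1371*m^5 + 24.5661*m^4 - 14.704*m^3 - 66.2684*m^2 - 69.7317*m - 19.0988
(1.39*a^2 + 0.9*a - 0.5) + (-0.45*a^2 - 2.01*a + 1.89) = 0.94*a^2 - 1.11*a + 1.39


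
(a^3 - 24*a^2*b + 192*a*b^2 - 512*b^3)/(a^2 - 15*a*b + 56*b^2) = (a^2 - 16*a*b + 64*b^2)/(a - 7*b)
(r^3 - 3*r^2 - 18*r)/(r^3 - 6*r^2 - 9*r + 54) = r/(r - 3)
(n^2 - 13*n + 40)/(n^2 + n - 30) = (n - 8)/(n + 6)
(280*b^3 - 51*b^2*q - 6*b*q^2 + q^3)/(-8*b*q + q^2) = -35*b^2/q + 2*b + q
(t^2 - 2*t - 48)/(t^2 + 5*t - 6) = (t - 8)/(t - 1)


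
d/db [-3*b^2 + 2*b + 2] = 2 - 6*b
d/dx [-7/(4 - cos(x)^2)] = 14*sin(x)*cos(x)/(cos(x)^2 - 4)^2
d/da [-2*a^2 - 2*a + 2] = -4*a - 2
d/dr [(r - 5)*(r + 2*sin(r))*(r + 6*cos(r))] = (5 - r)*(r + 2*sin(r))*(6*sin(r) - 1) + (r - 5)*(r + 6*cos(r))*(2*cos(r) + 1) + (r + 2*sin(r))*(r + 6*cos(r))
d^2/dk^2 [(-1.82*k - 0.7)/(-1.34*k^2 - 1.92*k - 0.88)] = ((1.82*k + 0.7)*(2.68*k + 1.92)*(5.36*k + 3.84) - (14.6328*k + 8.8648)*(1.34*k^2 + 1.92*k + 0.88))/(1.34*k^2 + 1.92*k + 0.88)^3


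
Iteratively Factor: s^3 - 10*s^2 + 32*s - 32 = (s - 4)*(s^2 - 6*s + 8) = (s - 4)*(s - 2)*(s - 4)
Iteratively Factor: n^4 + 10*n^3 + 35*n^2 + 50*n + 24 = (n + 3)*(n^3 + 7*n^2 + 14*n + 8) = (n + 3)*(n + 4)*(n^2 + 3*n + 2) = (n + 1)*(n + 3)*(n + 4)*(n + 2)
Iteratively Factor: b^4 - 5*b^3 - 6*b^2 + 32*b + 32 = (b - 4)*(b^3 - b^2 - 10*b - 8) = (b - 4)^2*(b^2 + 3*b + 2) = (b - 4)^2*(b + 1)*(b + 2)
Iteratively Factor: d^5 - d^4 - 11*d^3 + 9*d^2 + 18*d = (d - 3)*(d^4 + 2*d^3 - 5*d^2 - 6*d) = (d - 3)*(d + 3)*(d^3 - d^2 - 2*d) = (d - 3)*(d - 2)*(d + 3)*(d^2 + d) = d*(d - 3)*(d - 2)*(d + 3)*(d + 1)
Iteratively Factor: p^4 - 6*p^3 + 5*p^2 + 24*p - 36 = (p + 2)*(p^3 - 8*p^2 + 21*p - 18) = (p - 2)*(p + 2)*(p^2 - 6*p + 9) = (p - 3)*(p - 2)*(p + 2)*(p - 3)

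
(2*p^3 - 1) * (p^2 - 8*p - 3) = 2*p^5 - 16*p^4 - 6*p^3 - p^2 + 8*p + 3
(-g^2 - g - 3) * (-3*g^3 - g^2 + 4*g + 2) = 3*g^5 + 4*g^4 + 6*g^3 - 3*g^2 - 14*g - 6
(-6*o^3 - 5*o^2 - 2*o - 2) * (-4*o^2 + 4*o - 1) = 24*o^5 - 4*o^4 - 6*o^3 + 5*o^2 - 6*o + 2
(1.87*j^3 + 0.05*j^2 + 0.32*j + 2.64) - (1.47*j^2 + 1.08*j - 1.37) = 1.87*j^3 - 1.42*j^2 - 0.76*j + 4.01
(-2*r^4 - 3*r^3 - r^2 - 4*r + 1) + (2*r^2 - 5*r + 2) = -2*r^4 - 3*r^3 + r^2 - 9*r + 3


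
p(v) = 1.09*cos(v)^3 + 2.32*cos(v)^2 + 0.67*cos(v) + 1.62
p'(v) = -3.27*sin(v)*cos(v)^2 - 4.64*sin(v)*cos(v) - 0.67*sin(v)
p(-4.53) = 1.57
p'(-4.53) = 0.06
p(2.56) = 2.04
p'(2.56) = 0.51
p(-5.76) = 4.65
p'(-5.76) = -3.57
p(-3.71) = 2.05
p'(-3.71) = 0.49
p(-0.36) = 5.17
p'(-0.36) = 2.77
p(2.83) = 2.14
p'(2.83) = 0.24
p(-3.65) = 2.08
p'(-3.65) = 0.43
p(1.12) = 2.44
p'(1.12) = -2.98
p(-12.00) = 4.49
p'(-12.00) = -3.71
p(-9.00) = 2.11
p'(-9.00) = -0.35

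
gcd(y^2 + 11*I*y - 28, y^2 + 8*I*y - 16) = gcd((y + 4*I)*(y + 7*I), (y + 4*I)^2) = y + 4*I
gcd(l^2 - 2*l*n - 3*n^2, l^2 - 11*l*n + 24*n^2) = l - 3*n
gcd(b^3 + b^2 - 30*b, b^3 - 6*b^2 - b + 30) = b - 5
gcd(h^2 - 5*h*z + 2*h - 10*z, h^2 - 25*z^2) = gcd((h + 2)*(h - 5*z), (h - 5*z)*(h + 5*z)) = -h + 5*z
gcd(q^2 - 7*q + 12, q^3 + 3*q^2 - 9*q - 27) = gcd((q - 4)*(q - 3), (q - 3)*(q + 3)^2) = q - 3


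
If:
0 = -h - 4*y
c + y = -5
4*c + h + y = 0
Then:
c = -15/7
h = 80/7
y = -20/7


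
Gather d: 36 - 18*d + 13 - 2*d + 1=50 - 20*d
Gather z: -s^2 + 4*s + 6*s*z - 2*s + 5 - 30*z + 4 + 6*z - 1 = -s^2 + 2*s + z*(6*s - 24) + 8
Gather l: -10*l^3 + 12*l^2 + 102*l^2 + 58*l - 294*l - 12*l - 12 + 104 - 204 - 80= -10*l^3 + 114*l^2 - 248*l - 192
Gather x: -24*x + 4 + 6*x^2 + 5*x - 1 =6*x^2 - 19*x + 3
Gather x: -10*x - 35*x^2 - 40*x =-35*x^2 - 50*x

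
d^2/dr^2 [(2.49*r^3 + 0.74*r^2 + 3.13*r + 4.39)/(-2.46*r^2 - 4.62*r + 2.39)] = (-1.4210854715202e-14*r^5 - 156.637044*r^3 - 20.539188*r^2 - 495.113274*r - 316.60054)/(14.886936*r^6 + 83.875176*r^5 + 114.1317*r^4 - 64.36584*r^3 - 110.88405*r^2 + 79.169706*r - 13.651919)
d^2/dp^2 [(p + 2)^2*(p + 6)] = 6*p + 20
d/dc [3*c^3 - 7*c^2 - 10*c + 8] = 9*c^2 - 14*c - 10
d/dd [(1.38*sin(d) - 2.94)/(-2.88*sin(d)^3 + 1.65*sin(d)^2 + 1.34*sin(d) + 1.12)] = (7.9488*sin(d)^3 - 27.6786*sin(d)^2 + 9.702*sin(d) + 5.4852)*cos(d)/(8.2944*sin(d)^6 - 9.504*sin(d)^5 - 4.9959*sin(d)^4 - 2.0292*sin(d)^3 + 5.4916*sin(d)^2 + 3.0016*sin(d) + 1.2544)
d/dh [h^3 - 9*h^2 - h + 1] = 3*h^2 - 18*h - 1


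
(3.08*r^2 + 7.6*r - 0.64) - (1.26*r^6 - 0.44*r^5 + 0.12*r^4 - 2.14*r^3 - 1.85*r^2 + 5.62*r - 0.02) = -1.26*r^6 + 0.44*r^5 - 0.12*r^4 + 2.14*r^3 + 4.93*r^2 + 1.98*r - 0.62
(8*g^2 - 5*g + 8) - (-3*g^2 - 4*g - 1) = 11*g^2 - g + 9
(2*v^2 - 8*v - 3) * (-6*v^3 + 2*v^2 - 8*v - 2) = -12*v^5 + 52*v^4 - 14*v^3 + 54*v^2 + 40*v + 6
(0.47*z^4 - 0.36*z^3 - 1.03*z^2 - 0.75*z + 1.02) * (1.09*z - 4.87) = 0.5123*z^5 - 2.6813*z^4 + 0.6305*z^3 + 4.1986*z^2 + 4.7643*z - 4.9674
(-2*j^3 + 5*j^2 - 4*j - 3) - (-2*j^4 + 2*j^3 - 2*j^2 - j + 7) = 2*j^4 - 4*j^3 + 7*j^2 - 3*j - 10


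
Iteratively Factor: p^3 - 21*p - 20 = (p + 1)*(p^2 - p - 20) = (p + 1)*(p + 4)*(p - 5)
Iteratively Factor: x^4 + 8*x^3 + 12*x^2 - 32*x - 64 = (x - 2)*(x^3 + 10*x^2 + 32*x + 32) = (x - 2)*(x + 2)*(x^2 + 8*x + 16) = (x - 2)*(x + 2)*(x + 4)*(x + 4)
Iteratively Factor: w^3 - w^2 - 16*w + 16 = (w - 4)*(w^2 + 3*w - 4) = (w - 4)*(w + 4)*(w - 1)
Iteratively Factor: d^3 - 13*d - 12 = (d + 3)*(d^2 - 3*d - 4) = (d + 1)*(d + 3)*(d - 4)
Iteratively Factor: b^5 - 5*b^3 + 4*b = (b - 2)*(b^4 + 2*b^3 - b^2 - 2*b) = (b - 2)*(b + 2)*(b^3 - b) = (b - 2)*(b - 1)*(b + 2)*(b^2 + b) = b*(b - 2)*(b - 1)*(b + 2)*(b + 1)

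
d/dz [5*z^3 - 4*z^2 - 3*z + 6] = 15*z^2 - 8*z - 3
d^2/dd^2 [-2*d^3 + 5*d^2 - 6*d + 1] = 10 - 12*d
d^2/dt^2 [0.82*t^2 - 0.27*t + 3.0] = 1.64000000000000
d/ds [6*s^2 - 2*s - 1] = 12*s - 2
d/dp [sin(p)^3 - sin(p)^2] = (3*sin(p) - 2)*sin(p)*cos(p)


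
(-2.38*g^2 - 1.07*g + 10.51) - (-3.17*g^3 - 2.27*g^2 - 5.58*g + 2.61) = 3.17*g^3 - 0.11*g^2 + 4.51*g + 7.9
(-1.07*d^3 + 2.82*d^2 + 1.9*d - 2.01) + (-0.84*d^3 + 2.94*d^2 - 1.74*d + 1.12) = -1.91*d^3 + 5.76*d^2 + 0.16*d - 0.89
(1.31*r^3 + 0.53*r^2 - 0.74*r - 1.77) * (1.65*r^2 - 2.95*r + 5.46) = 2.1615*r^5 - 2.99*r^4 + 4.3681*r^3 + 2.1563*r^2 + 1.1811*r - 9.6642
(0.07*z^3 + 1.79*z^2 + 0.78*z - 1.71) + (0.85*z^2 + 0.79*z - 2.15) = 0.07*z^3 + 2.64*z^2 + 1.57*z - 3.86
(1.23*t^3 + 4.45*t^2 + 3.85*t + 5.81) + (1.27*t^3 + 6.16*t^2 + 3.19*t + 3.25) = 2.5*t^3 + 10.61*t^2 + 7.04*t + 9.06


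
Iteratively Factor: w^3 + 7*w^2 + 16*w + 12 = (w + 2)*(w^2 + 5*w + 6) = (w + 2)^2*(w + 3)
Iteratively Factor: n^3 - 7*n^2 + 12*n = (n - 3)*(n^2 - 4*n) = n*(n - 3)*(n - 4)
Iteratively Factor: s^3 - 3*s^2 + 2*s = (s)*(s^2 - 3*s + 2) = s*(s - 1)*(s - 2)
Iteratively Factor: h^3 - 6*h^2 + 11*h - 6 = (h - 1)*(h^2 - 5*h + 6) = (h - 2)*(h - 1)*(h - 3)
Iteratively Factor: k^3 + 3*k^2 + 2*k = (k + 2)*(k^2 + k) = k*(k + 2)*(k + 1)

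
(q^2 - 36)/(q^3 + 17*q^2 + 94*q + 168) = (q - 6)/(q^2 + 11*q + 28)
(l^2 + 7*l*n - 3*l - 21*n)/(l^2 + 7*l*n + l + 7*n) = (l - 3)/(l + 1)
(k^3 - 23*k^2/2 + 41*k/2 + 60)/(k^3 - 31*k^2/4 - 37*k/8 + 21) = 4*(2*k^2 - 7*k - 15)/(8*k^2 + 2*k - 21)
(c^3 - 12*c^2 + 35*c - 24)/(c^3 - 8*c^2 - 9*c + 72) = (c - 1)/(c + 3)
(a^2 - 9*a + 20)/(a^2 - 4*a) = (a - 5)/a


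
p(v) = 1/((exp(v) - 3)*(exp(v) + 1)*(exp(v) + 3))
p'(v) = -exp(v)/((exp(v) - 3)*(exp(v) + 1)*(exp(v) + 3)^2) - exp(v)/((exp(v) - 3)*(exp(v) + 1)^2*(exp(v) + 3)) - exp(v)/((exp(v) - 3)^2*(exp(v) + 1)*(exp(v) + 3))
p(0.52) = -0.06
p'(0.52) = -0.02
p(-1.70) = -0.09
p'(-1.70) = 0.01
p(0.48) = -0.06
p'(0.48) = -0.01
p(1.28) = 0.06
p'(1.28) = -0.41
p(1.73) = 0.01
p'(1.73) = -0.02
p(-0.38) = -0.07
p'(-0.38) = 0.02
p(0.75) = -0.07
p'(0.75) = -0.09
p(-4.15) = -0.11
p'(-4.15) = 0.00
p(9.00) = 0.00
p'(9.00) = 0.00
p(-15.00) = -0.11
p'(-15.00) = 0.00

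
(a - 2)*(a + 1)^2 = a^3 - 3*a - 2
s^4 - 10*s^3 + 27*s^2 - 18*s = s*(s - 6)*(s - 3)*(s - 1)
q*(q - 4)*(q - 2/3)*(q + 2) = q^4 - 8*q^3/3 - 20*q^2/3 + 16*q/3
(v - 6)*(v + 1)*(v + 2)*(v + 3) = v^4 - 25*v^2 - 60*v - 36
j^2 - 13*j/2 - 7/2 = (j - 7)*(j + 1/2)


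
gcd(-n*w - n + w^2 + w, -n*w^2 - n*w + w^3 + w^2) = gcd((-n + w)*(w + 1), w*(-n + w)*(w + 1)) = -n*w - n + w^2 + w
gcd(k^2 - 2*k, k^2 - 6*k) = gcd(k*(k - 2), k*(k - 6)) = k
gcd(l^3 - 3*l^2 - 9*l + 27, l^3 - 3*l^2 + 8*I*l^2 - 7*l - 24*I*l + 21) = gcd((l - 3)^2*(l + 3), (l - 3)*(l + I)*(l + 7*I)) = l - 3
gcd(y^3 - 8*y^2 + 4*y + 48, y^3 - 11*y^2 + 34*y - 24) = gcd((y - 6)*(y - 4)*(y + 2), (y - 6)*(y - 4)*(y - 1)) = y^2 - 10*y + 24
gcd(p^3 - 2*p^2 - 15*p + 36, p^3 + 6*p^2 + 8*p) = p + 4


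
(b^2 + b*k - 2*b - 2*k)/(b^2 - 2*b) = (b + k)/b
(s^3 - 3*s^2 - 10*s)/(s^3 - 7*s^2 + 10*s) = (s + 2)/(s - 2)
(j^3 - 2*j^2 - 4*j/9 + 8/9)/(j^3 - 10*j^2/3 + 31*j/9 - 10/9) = (3*j^2 - 4*j - 4)/(3*j^2 - 8*j + 5)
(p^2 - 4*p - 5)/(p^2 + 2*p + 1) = (p - 5)/(p + 1)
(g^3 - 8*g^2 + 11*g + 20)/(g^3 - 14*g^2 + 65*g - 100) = (g + 1)/(g - 5)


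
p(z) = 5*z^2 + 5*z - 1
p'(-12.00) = -115.00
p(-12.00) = 659.00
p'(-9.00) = -85.00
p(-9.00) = 359.00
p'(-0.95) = -4.50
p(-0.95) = -1.24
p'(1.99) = 24.90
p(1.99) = 28.75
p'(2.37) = 28.70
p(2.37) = 38.93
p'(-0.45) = 0.50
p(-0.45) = -2.24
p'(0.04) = 5.40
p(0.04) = -0.79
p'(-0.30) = 2.00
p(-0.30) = -2.05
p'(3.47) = 39.70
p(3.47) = 76.55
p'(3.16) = 36.60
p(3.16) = 64.73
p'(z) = 10*z + 5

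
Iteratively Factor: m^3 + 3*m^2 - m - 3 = (m + 3)*(m^2 - 1) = (m + 1)*(m + 3)*(m - 1)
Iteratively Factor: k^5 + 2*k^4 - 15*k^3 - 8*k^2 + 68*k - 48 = (k + 4)*(k^4 - 2*k^3 - 7*k^2 + 20*k - 12) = (k + 3)*(k + 4)*(k^3 - 5*k^2 + 8*k - 4) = (k - 1)*(k + 3)*(k + 4)*(k^2 - 4*k + 4) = (k - 2)*(k - 1)*(k + 3)*(k + 4)*(k - 2)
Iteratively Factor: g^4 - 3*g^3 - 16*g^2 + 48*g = (g)*(g^3 - 3*g^2 - 16*g + 48) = g*(g - 3)*(g^2 - 16) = g*(g - 3)*(g + 4)*(g - 4)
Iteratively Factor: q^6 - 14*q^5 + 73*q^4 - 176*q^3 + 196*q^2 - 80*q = (q - 1)*(q^5 - 13*q^4 + 60*q^3 - 116*q^2 + 80*q) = (q - 2)*(q - 1)*(q^4 - 11*q^3 + 38*q^2 - 40*q) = (q - 4)*(q - 2)*(q - 1)*(q^3 - 7*q^2 + 10*q) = (q - 4)*(q - 2)^2*(q - 1)*(q^2 - 5*q) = q*(q - 4)*(q - 2)^2*(q - 1)*(q - 5)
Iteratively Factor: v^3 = (v)*(v^2) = v^2*(v)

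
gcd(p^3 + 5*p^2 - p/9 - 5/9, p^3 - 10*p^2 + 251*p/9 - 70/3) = 1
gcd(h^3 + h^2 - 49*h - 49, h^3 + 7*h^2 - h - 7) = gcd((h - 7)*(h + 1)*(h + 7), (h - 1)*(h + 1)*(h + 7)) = h^2 + 8*h + 7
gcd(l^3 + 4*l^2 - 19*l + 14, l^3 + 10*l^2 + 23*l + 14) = l + 7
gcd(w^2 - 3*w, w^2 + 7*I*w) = w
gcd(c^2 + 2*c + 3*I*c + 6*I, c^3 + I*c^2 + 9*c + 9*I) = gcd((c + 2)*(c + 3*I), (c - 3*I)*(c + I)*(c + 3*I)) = c + 3*I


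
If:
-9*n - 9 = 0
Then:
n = -1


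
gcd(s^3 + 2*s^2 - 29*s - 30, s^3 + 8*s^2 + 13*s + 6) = s^2 + 7*s + 6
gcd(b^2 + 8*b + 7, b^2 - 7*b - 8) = b + 1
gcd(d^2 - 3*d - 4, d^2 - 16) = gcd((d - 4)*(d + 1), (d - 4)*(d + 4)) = d - 4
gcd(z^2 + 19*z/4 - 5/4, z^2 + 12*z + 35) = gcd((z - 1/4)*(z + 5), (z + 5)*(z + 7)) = z + 5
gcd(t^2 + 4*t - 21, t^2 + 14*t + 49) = t + 7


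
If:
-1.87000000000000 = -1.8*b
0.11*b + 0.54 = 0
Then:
No Solution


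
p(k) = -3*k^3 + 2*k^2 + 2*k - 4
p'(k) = -9*k^2 + 4*k + 2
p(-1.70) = 13.12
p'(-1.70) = -30.81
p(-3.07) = 95.51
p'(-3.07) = -95.10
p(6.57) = -755.31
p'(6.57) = -360.20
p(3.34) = -86.79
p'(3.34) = -85.04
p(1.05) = -3.17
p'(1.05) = -3.72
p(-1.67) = 12.21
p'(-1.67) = -29.78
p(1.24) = -4.16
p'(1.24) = -6.88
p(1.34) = -4.95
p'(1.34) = -8.80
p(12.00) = -4876.00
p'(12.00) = -1246.00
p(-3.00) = 89.00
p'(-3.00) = -91.00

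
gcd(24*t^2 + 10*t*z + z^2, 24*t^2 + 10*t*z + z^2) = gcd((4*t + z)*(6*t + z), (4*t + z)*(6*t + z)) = 24*t^2 + 10*t*z + z^2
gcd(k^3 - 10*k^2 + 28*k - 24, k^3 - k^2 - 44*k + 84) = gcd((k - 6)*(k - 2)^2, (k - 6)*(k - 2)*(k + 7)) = k^2 - 8*k + 12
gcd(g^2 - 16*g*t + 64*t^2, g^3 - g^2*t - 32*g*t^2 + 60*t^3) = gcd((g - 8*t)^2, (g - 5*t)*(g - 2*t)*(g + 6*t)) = 1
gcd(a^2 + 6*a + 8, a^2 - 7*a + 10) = 1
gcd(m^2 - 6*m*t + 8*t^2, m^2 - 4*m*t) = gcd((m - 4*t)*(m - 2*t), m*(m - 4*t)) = -m + 4*t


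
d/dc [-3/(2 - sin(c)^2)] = -12*sin(2*c)/(cos(2*c) + 3)^2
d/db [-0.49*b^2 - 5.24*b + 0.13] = -0.98*b - 5.24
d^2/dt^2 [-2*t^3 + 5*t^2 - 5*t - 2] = 10 - 12*t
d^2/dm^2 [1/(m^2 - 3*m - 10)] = 2*(m^2 - 3*m - (2*m - 3)^2 - 10)/(-m^2 + 3*m + 10)^3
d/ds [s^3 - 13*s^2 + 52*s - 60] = 3*s^2 - 26*s + 52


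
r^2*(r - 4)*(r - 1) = r^4 - 5*r^3 + 4*r^2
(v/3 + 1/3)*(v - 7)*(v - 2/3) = v^3/3 - 20*v^2/9 - v + 14/9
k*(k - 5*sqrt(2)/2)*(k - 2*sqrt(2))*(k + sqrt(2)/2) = k^4 - 4*sqrt(2)*k^3 + 11*k^2/2 + 5*sqrt(2)*k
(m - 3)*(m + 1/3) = m^2 - 8*m/3 - 1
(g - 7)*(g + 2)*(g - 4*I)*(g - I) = g^4 - 5*g^3 - 5*I*g^3 - 18*g^2 + 25*I*g^2 + 20*g + 70*I*g + 56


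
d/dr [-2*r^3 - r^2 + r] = -6*r^2 - 2*r + 1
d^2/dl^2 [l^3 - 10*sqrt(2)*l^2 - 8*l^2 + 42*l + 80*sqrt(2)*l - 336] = 6*l - 20*sqrt(2) - 16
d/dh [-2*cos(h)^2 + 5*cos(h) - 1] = (4*cos(h) - 5)*sin(h)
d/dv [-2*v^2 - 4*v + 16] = -4*v - 4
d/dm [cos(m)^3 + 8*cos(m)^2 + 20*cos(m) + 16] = (3*sin(m)^2 - 16*cos(m) - 23)*sin(m)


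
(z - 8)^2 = z^2 - 16*z + 64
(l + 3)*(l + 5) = l^2 + 8*l + 15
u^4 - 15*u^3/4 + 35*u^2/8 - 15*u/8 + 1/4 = (u - 2)*(u - 1)*(u - 1/2)*(u - 1/4)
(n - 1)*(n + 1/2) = n^2 - n/2 - 1/2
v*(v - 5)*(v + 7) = v^3 + 2*v^2 - 35*v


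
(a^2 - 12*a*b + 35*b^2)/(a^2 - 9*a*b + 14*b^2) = (a - 5*b)/(a - 2*b)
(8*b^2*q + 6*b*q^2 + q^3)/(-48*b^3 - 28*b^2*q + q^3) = q/(-6*b + q)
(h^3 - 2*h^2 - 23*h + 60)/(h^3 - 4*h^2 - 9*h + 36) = (h + 5)/(h + 3)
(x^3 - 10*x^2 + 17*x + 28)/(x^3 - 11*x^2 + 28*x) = (x + 1)/x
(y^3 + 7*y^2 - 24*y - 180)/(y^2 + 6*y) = y + 1 - 30/y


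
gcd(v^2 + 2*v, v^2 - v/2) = v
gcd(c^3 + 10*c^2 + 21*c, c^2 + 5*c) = c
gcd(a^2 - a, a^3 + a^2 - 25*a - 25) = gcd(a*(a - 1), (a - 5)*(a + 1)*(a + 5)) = 1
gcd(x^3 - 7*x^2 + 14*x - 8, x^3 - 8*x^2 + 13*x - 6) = x - 1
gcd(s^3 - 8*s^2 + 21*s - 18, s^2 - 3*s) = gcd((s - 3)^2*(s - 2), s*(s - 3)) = s - 3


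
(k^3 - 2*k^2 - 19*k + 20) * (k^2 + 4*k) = k^5 + 2*k^4 - 27*k^3 - 56*k^2 + 80*k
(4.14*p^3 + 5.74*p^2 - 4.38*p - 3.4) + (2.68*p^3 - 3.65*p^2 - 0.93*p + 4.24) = 6.82*p^3 + 2.09*p^2 - 5.31*p + 0.84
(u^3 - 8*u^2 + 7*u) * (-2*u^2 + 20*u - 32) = -2*u^5 + 36*u^4 - 206*u^3 + 396*u^2 - 224*u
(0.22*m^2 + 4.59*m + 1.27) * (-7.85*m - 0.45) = -1.727*m^3 - 36.1305*m^2 - 12.035*m - 0.5715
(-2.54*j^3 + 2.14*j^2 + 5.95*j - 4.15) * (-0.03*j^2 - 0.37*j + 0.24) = 0.0762*j^5 + 0.8756*j^4 - 1.5799*j^3 - 1.5634*j^2 + 2.9635*j - 0.996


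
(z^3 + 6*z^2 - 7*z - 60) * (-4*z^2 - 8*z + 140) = -4*z^5 - 32*z^4 + 120*z^3 + 1136*z^2 - 500*z - 8400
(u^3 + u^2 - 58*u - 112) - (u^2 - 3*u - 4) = u^3 - 55*u - 108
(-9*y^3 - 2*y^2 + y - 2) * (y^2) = -9*y^5 - 2*y^4 + y^3 - 2*y^2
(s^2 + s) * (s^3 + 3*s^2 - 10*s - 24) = s^5 + 4*s^4 - 7*s^3 - 34*s^2 - 24*s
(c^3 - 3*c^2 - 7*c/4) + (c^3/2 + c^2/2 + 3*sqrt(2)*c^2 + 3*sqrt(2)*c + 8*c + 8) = 3*c^3/2 - 5*c^2/2 + 3*sqrt(2)*c^2 + 3*sqrt(2)*c + 25*c/4 + 8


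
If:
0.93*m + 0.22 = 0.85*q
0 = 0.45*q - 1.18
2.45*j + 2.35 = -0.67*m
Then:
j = -1.55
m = 2.16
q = 2.62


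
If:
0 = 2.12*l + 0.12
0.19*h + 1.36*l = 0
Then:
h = 0.41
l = -0.06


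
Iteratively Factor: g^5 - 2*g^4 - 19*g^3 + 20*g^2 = (g + 4)*(g^4 - 6*g^3 + 5*g^2) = g*(g + 4)*(g^3 - 6*g^2 + 5*g) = g*(g - 5)*(g + 4)*(g^2 - g) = g*(g - 5)*(g - 1)*(g + 4)*(g)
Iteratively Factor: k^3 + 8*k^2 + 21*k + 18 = (k + 3)*(k^2 + 5*k + 6) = (k + 2)*(k + 3)*(k + 3)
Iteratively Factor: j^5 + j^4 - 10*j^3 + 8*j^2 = (j)*(j^4 + j^3 - 10*j^2 + 8*j) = j*(j + 4)*(j^3 - 3*j^2 + 2*j) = j*(j - 1)*(j + 4)*(j^2 - 2*j) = j*(j - 2)*(j - 1)*(j + 4)*(j)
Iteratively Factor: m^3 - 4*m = (m)*(m^2 - 4) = m*(m - 2)*(m + 2)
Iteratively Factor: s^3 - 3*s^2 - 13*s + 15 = (s - 1)*(s^2 - 2*s - 15) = (s - 5)*(s - 1)*(s + 3)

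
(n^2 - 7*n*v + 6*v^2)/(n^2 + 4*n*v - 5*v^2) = (n - 6*v)/(n + 5*v)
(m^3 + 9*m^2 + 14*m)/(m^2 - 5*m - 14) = m*(m + 7)/(m - 7)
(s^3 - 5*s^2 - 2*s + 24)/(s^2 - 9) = (s^2 - 2*s - 8)/(s + 3)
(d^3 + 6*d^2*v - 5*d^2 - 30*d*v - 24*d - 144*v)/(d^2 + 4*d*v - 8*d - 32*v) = (d^2 + 6*d*v + 3*d + 18*v)/(d + 4*v)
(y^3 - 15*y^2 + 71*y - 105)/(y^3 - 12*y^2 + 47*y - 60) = (y - 7)/(y - 4)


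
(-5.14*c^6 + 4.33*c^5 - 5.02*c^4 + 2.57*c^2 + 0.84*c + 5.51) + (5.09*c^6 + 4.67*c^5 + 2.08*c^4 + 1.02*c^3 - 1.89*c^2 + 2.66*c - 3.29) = -0.0499999999999998*c^6 + 9.0*c^5 - 2.94*c^4 + 1.02*c^3 + 0.68*c^2 + 3.5*c + 2.22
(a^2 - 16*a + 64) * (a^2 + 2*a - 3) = a^4 - 14*a^3 + 29*a^2 + 176*a - 192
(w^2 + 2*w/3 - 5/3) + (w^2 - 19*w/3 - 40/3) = 2*w^2 - 17*w/3 - 15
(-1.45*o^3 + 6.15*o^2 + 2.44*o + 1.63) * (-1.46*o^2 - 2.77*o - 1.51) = 2.117*o^5 - 4.9625*o^4 - 18.4084*o^3 - 18.4251*o^2 - 8.1995*o - 2.4613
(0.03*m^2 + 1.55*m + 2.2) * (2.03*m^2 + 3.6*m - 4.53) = 0.0609*m^4 + 3.2545*m^3 + 9.9101*m^2 + 0.8985*m - 9.966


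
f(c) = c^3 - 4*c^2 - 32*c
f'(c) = 3*c^2 - 8*c - 32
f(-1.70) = 37.93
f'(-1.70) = -9.73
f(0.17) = -5.55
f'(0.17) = -33.27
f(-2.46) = 39.63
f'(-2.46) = 5.83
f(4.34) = -132.48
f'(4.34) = -10.21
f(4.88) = -135.20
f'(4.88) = 0.40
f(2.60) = -92.66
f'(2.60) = -32.52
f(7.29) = -58.44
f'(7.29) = 69.11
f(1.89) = -68.02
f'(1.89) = -36.40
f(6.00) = -120.00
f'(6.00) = 28.00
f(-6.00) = -168.00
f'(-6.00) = 124.00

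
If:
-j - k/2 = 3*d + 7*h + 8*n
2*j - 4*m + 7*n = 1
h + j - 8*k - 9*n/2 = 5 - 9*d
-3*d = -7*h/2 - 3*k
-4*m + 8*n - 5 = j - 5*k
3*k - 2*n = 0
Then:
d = 6116/17337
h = 2800/5779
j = -10366/5779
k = -1228/5779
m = -39405/23116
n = -1842/5779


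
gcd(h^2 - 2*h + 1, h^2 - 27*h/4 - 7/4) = 1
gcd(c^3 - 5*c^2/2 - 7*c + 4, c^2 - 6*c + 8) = c - 4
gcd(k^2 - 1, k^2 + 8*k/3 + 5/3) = k + 1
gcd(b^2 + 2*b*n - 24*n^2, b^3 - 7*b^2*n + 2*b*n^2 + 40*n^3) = b - 4*n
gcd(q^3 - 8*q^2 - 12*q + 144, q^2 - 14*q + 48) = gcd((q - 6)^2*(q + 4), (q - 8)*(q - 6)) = q - 6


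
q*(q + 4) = q^2 + 4*q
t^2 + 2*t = t*(t + 2)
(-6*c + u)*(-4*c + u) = 24*c^2 - 10*c*u + u^2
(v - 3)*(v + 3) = v^2 - 9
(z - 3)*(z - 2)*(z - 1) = z^3 - 6*z^2 + 11*z - 6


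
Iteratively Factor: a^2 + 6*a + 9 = (a + 3)*(a + 3)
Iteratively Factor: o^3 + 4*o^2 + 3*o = (o + 3)*(o^2 + o) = (o + 1)*(o + 3)*(o)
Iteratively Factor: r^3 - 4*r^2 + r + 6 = (r - 3)*(r^2 - r - 2) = (r - 3)*(r + 1)*(r - 2)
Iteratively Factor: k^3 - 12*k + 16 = (k - 2)*(k^2 + 2*k - 8) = (k - 2)*(k + 4)*(k - 2)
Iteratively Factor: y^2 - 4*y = (y - 4)*(y)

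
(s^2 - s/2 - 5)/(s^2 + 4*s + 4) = (s - 5/2)/(s + 2)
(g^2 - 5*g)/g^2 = (g - 5)/g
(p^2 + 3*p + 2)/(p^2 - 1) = (p + 2)/(p - 1)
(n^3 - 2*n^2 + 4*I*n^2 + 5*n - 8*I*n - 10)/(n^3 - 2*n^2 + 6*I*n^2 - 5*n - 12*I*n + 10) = (n - I)/(n + I)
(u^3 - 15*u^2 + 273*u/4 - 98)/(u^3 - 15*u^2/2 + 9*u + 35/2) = (u^2 - 23*u/2 + 28)/(u^2 - 4*u - 5)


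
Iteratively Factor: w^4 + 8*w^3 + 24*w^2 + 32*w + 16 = (w + 2)*(w^3 + 6*w^2 + 12*w + 8) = (w + 2)^2*(w^2 + 4*w + 4) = (w + 2)^3*(w + 2)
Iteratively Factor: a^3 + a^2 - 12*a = (a + 4)*(a^2 - 3*a) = a*(a + 4)*(a - 3)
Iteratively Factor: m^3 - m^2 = (m)*(m^2 - m) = m*(m - 1)*(m)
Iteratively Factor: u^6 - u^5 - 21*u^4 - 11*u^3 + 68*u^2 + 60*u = (u + 2)*(u^5 - 3*u^4 - 15*u^3 + 19*u^2 + 30*u) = (u + 1)*(u + 2)*(u^4 - 4*u^3 - 11*u^2 + 30*u) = (u - 5)*(u + 1)*(u + 2)*(u^3 + u^2 - 6*u) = u*(u - 5)*(u + 1)*(u + 2)*(u^2 + u - 6) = u*(u - 5)*(u - 2)*(u + 1)*(u + 2)*(u + 3)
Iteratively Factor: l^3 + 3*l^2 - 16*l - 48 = (l - 4)*(l^2 + 7*l + 12) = (l - 4)*(l + 3)*(l + 4)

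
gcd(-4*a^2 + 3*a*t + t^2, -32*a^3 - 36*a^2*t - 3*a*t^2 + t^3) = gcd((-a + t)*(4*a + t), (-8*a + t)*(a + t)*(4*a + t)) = 4*a + t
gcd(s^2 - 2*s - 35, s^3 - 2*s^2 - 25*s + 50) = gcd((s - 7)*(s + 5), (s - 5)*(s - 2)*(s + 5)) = s + 5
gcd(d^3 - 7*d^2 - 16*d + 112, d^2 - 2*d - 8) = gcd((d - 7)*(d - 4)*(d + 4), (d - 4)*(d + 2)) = d - 4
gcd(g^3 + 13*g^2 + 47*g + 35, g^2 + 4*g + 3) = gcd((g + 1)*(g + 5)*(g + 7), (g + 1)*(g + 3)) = g + 1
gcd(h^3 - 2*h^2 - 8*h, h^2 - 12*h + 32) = h - 4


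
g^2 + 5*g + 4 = (g + 1)*(g + 4)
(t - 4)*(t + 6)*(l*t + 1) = l*t^3 + 2*l*t^2 - 24*l*t + t^2 + 2*t - 24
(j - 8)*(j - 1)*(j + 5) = j^3 - 4*j^2 - 37*j + 40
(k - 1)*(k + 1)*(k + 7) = k^3 + 7*k^2 - k - 7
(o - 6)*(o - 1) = o^2 - 7*o + 6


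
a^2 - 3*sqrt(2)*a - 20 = (a - 5*sqrt(2))*(a + 2*sqrt(2))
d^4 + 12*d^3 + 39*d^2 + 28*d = d*(d + 1)*(d + 4)*(d + 7)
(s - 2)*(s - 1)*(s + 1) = s^3 - 2*s^2 - s + 2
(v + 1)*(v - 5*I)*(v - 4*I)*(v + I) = v^4 + v^3 - 8*I*v^3 - 11*v^2 - 8*I*v^2 - 11*v - 20*I*v - 20*I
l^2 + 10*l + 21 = (l + 3)*(l + 7)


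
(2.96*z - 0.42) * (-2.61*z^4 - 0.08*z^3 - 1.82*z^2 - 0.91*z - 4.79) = -7.7256*z^5 + 0.8594*z^4 - 5.3536*z^3 - 1.9292*z^2 - 13.7962*z + 2.0118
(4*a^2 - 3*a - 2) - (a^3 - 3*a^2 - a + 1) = -a^3 + 7*a^2 - 2*a - 3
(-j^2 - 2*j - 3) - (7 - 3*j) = -j^2 + j - 10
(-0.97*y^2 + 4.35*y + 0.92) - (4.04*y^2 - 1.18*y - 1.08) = -5.01*y^2 + 5.53*y + 2.0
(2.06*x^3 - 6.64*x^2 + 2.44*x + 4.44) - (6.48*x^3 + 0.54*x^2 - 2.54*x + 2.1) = -4.42*x^3 - 7.18*x^2 + 4.98*x + 2.34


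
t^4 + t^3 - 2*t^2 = t^2*(t - 1)*(t + 2)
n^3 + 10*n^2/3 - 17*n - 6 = (n - 3)*(n + 1/3)*(n + 6)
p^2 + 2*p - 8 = (p - 2)*(p + 4)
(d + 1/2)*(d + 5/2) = d^2 + 3*d + 5/4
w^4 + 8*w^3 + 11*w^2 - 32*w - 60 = (w - 2)*(w + 2)*(w + 3)*(w + 5)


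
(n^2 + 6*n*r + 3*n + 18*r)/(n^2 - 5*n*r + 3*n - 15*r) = (-n - 6*r)/(-n + 5*r)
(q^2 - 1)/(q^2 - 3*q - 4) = (q - 1)/(q - 4)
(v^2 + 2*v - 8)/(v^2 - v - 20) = (v - 2)/(v - 5)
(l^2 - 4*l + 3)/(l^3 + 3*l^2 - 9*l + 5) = (l - 3)/(l^2 + 4*l - 5)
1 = 1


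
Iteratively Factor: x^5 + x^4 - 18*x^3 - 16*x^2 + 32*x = (x)*(x^4 + x^3 - 18*x^2 - 16*x + 32) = x*(x + 2)*(x^3 - x^2 - 16*x + 16) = x*(x - 1)*(x + 2)*(x^2 - 16) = x*(x - 1)*(x + 2)*(x + 4)*(x - 4)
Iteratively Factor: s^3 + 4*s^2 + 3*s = (s + 1)*(s^2 + 3*s) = (s + 1)*(s + 3)*(s)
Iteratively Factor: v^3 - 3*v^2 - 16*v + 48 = (v + 4)*(v^2 - 7*v + 12) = (v - 3)*(v + 4)*(v - 4)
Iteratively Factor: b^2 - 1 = (b - 1)*(b + 1)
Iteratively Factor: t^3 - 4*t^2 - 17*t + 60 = (t - 5)*(t^2 + t - 12) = (t - 5)*(t - 3)*(t + 4)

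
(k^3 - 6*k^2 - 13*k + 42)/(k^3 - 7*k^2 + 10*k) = (k^2 - 4*k - 21)/(k*(k - 5))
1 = 1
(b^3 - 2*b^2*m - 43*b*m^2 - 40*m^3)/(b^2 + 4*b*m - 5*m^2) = (b^2 - 7*b*m - 8*m^2)/(b - m)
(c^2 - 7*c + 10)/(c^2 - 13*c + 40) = (c - 2)/(c - 8)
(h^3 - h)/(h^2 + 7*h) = (h^2 - 1)/(h + 7)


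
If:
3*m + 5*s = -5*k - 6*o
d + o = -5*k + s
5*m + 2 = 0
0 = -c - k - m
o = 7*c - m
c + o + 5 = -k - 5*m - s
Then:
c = 79/10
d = -773/10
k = -15/2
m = -2/5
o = 557/10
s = -591/10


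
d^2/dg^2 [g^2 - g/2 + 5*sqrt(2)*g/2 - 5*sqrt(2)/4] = 2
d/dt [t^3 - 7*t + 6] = 3*t^2 - 7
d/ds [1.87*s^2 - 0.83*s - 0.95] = 3.74*s - 0.83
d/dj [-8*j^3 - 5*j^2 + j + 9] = -24*j^2 - 10*j + 1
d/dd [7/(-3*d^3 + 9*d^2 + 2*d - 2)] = 7*(9*d^2 - 18*d - 2)/(3*d^3 - 9*d^2 - 2*d + 2)^2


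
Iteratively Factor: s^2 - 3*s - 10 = (s - 5)*(s + 2)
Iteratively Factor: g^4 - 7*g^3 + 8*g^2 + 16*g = (g - 4)*(g^3 - 3*g^2 - 4*g) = g*(g - 4)*(g^2 - 3*g - 4) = g*(g - 4)^2*(g + 1)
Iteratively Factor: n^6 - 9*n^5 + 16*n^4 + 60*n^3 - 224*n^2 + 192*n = (n + 3)*(n^5 - 12*n^4 + 52*n^3 - 96*n^2 + 64*n) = (n - 4)*(n + 3)*(n^4 - 8*n^3 + 20*n^2 - 16*n) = (n - 4)^2*(n + 3)*(n^3 - 4*n^2 + 4*n) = (n - 4)^2*(n - 2)*(n + 3)*(n^2 - 2*n) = n*(n - 4)^2*(n - 2)*(n + 3)*(n - 2)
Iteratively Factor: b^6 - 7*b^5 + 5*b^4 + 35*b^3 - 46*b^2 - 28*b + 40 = (b - 5)*(b^5 - 2*b^4 - 5*b^3 + 10*b^2 + 4*b - 8) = (b - 5)*(b - 1)*(b^4 - b^3 - 6*b^2 + 4*b + 8) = (b - 5)*(b - 2)*(b - 1)*(b^3 + b^2 - 4*b - 4) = (b - 5)*(b - 2)*(b - 1)*(b + 1)*(b^2 - 4) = (b - 5)*(b - 2)*(b - 1)*(b + 1)*(b + 2)*(b - 2)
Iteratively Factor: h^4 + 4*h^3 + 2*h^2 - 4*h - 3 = (h - 1)*(h^3 + 5*h^2 + 7*h + 3) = (h - 1)*(h + 1)*(h^2 + 4*h + 3) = (h - 1)*(h + 1)^2*(h + 3)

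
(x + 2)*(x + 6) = x^2 + 8*x + 12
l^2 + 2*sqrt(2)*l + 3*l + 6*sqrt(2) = (l + 3)*(l + 2*sqrt(2))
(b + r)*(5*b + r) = 5*b^2 + 6*b*r + r^2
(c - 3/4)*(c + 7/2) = c^2 + 11*c/4 - 21/8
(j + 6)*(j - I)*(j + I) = j^3 + 6*j^2 + j + 6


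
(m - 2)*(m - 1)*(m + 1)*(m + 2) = m^4 - 5*m^2 + 4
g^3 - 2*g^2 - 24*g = g*(g - 6)*(g + 4)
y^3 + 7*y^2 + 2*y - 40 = (y - 2)*(y + 4)*(y + 5)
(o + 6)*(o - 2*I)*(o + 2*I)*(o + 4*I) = o^4 + 6*o^3 + 4*I*o^3 + 4*o^2 + 24*I*o^2 + 24*o + 16*I*o + 96*I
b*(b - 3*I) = b^2 - 3*I*b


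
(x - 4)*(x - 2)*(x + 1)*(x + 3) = x^4 - 2*x^3 - 13*x^2 + 14*x + 24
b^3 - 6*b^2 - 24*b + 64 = (b - 8)*(b - 2)*(b + 4)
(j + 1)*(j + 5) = j^2 + 6*j + 5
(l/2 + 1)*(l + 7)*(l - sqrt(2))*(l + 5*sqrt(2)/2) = l^4/2 + 3*sqrt(2)*l^3/4 + 9*l^3/2 + 9*l^2/2 + 27*sqrt(2)*l^2/4 - 45*l/2 + 21*sqrt(2)*l/2 - 35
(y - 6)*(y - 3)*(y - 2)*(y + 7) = y^4 - 4*y^3 - 41*y^2 + 216*y - 252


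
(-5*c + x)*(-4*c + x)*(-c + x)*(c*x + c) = -20*c^4*x - 20*c^4 + 29*c^3*x^2 + 29*c^3*x - 10*c^2*x^3 - 10*c^2*x^2 + c*x^4 + c*x^3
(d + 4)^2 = d^2 + 8*d + 16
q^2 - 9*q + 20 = (q - 5)*(q - 4)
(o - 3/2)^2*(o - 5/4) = o^3 - 17*o^2/4 + 6*o - 45/16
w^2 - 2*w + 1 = (w - 1)^2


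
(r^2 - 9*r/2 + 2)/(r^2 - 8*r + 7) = (r^2 - 9*r/2 + 2)/(r^2 - 8*r + 7)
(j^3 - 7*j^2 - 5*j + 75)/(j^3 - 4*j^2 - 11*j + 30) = (j - 5)/(j - 2)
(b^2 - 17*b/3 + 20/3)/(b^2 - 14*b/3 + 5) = (b - 4)/(b - 3)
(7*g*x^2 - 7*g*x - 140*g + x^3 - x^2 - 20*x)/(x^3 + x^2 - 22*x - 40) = (7*g + x)/(x + 2)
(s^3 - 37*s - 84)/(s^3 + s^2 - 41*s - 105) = (s + 4)/(s + 5)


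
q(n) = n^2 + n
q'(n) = 2*n + 1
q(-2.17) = 2.54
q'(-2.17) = -3.34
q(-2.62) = 4.24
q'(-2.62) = -4.24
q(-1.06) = 0.06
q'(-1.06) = -1.12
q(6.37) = 46.95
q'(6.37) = 13.74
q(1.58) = 4.08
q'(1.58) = 4.16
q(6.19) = 44.51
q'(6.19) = 13.38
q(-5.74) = 27.21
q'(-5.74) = -10.48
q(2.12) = 6.61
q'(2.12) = 5.24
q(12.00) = 156.00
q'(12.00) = 25.00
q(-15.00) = 210.00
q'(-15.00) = -29.00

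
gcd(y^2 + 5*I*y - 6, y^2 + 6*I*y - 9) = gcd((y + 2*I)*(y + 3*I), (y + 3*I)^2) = y + 3*I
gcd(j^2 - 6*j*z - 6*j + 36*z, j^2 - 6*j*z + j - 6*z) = -j + 6*z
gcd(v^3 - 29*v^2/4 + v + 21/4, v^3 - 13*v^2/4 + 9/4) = v^2 - v/4 - 3/4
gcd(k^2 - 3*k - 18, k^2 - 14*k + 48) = k - 6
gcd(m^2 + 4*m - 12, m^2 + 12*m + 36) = m + 6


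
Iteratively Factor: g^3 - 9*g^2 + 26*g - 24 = (g - 3)*(g^2 - 6*g + 8) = (g - 3)*(g - 2)*(g - 4)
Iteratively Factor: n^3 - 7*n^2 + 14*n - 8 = (n - 1)*(n^2 - 6*n + 8) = (n - 2)*(n - 1)*(n - 4)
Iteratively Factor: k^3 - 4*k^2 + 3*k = (k)*(k^2 - 4*k + 3) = k*(k - 1)*(k - 3)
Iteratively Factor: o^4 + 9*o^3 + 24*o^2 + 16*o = (o + 4)*(o^3 + 5*o^2 + 4*o) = o*(o + 4)*(o^2 + 5*o + 4) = o*(o + 4)^2*(o + 1)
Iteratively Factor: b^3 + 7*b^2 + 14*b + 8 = (b + 4)*(b^2 + 3*b + 2) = (b + 1)*(b + 4)*(b + 2)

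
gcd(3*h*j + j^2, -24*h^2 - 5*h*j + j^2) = 3*h + j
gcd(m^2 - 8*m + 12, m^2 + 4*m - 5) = 1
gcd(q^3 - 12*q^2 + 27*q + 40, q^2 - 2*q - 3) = q + 1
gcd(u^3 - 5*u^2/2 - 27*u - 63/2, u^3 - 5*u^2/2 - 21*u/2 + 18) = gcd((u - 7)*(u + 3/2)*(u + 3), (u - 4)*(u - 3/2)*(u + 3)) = u + 3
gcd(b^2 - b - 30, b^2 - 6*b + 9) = 1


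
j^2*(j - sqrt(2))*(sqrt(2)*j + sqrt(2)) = sqrt(2)*j^4 - 2*j^3 + sqrt(2)*j^3 - 2*j^2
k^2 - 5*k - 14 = (k - 7)*(k + 2)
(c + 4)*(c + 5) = c^2 + 9*c + 20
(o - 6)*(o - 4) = o^2 - 10*o + 24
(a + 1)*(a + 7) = a^2 + 8*a + 7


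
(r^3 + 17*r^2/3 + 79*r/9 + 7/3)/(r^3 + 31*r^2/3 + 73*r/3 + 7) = (r + 7/3)/(r + 7)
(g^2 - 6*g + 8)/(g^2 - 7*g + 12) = (g - 2)/(g - 3)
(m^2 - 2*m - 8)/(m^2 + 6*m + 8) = (m - 4)/(m + 4)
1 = 1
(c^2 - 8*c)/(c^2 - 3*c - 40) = c/(c + 5)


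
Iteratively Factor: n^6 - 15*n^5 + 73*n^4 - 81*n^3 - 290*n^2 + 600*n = (n - 5)*(n^5 - 10*n^4 + 23*n^3 + 34*n^2 - 120*n) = (n - 5)*(n - 3)*(n^4 - 7*n^3 + 2*n^2 + 40*n) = n*(n - 5)*(n - 3)*(n^3 - 7*n^2 + 2*n + 40) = n*(n - 5)^2*(n - 3)*(n^2 - 2*n - 8) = n*(n - 5)^2*(n - 4)*(n - 3)*(n + 2)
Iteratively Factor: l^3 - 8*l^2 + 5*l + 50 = (l - 5)*(l^2 - 3*l - 10) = (l - 5)^2*(l + 2)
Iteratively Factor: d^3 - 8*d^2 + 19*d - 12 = (d - 1)*(d^2 - 7*d + 12) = (d - 4)*(d - 1)*(d - 3)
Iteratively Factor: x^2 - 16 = (x - 4)*(x + 4)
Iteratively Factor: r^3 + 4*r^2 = (r)*(r^2 + 4*r) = r*(r + 4)*(r)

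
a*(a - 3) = a^2 - 3*a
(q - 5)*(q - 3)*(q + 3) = q^3 - 5*q^2 - 9*q + 45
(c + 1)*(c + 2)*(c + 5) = c^3 + 8*c^2 + 17*c + 10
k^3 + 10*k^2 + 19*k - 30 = (k - 1)*(k + 5)*(k + 6)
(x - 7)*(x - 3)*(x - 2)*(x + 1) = x^4 - 11*x^3 + 29*x^2 - x - 42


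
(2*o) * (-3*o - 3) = -6*o^2 - 6*o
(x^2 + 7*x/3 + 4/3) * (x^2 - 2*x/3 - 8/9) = x^4 + 5*x^3/3 - 10*x^2/9 - 80*x/27 - 32/27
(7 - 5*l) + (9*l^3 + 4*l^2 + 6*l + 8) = 9*l^3 + 4*l^2 + l + 15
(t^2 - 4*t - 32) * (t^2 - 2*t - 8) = t^4 - 6*t^3 - 32*t^2 + 96*t + 256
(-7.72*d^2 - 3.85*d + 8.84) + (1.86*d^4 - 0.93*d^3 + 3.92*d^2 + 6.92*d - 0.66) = 1.86*d^4 - 0.93*d^3 - 3.8*d^2 + 3.07*d + 8.18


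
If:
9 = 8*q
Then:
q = 9/8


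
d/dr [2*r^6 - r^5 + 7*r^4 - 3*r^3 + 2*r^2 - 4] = r*(12*r^4 - 5*r^3 + 28*r^2 - 9*r + 4)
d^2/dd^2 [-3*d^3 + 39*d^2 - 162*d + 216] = 78 - 18*d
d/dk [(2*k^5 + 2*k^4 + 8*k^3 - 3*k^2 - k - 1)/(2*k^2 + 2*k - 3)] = (12*k^6 + 24*k^5 - 2*k^4 + 8*k^3 - 76*k^2 + 22*k + 5)/(4*k^4 + 8*k^3 - 8*k^2 - 12*k + 9)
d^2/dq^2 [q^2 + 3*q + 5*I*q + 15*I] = 2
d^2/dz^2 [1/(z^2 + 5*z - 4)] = 2*(-z^2 - 5*z + (2*z + 5)^2 + 4)/(z^2 + 5*z - 4)^3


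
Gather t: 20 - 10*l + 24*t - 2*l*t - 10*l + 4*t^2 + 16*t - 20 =-20*l + 4*t^2 + t*(40 - 2*l)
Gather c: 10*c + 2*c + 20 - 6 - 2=12*c + 12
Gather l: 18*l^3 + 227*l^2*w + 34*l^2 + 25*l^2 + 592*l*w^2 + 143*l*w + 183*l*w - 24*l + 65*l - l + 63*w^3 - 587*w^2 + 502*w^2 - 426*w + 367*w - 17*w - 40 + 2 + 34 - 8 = 18*l^3 + l^2*(227*w + 59) + l*(592*w^2 + 326*w + 40) + 63*w^3 - 85*w^2 - 76*w - 12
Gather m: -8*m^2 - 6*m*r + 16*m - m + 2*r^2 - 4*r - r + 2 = -8*m^2 + m*(15 - 6*r) + 2*r^2 - 5*r + 2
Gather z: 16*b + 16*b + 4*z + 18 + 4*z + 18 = 32*b + 8*z + 36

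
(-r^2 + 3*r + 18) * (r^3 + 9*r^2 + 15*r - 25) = -r^5 - 6*r^4 + 30*r^3 + 232*r^2 + 195*r - 450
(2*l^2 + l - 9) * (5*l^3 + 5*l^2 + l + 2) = 10*l^5 + 15*l^4 - 38*l^3 - 40*l^2 - 7*l - 18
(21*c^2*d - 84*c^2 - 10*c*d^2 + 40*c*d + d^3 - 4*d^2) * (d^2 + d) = 21*c^2*d^3 - 63*c^2*d^2 - 84*c^2*d - 10*c*d^4 + 30*c*d^3 + 40*c*d^2 + d^5 - 3*d^4 - 4*d^3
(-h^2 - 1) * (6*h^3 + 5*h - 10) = -6*h^5 - 11*h^3 + 10*h^2 - 5*h + 10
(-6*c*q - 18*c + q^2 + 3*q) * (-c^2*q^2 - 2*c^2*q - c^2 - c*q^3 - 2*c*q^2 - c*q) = 6*c^3*q^3 + 30*c^3*q^2 + 42*c^3*q + 18*c^3 + 5*c^2*q^4 + 25*c^2*q^3 + 35*c^2*q^2 + 15*c^2*q - c*q^5 - 5*c*q^4 - 7*c*q^3 - 3*c*q^2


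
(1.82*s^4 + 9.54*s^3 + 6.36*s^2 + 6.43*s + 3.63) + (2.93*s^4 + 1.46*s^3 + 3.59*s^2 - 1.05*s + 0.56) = 4.75*s^4 + 11.0*s^3 + 9.95*s^2 + 5.38*s + 4.19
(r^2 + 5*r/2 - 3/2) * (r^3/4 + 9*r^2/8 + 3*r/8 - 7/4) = r^5/4 + 7*r^4/4 + 45*r^3/16 - 5*r^2/2 - 79*r/16 + 21/8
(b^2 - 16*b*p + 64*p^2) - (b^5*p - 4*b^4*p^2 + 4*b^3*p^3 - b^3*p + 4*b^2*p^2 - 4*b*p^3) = -b^5*p + 4*b^4*p^2 - 4*b^3*p^3 + b^3*p - 4*b^2*p^2 + b^2 + 4*b*p^3 - 16*b*p + 64*p^2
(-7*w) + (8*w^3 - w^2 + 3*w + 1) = 8*w^3 - w^2 - 4*w + 1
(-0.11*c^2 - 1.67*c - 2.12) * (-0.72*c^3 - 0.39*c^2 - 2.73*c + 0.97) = 0.0792*c^5 + 1.2453*c^4 + 2.478*c^3 + 5.2792*c^2 + 4.1677*c - 2.0564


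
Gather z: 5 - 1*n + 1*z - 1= -n + z + 4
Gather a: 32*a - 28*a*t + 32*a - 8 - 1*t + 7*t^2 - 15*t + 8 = a*(64 - 28*t) + 7*t^2 - 16*t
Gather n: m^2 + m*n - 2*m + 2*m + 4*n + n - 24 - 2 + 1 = m^2 + n*(m + 5) - 25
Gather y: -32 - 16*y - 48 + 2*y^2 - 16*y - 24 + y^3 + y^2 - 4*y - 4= y^3 + 3*y^2 - 36*y - 108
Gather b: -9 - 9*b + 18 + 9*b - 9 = 0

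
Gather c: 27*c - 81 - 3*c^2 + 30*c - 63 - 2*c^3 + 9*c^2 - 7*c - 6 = -2*c^3 + 6*c^2 + 50*c - 150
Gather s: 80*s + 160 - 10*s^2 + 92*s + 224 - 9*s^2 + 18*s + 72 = -19*s^2 + 190*s + 456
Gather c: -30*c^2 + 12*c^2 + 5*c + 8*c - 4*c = -18*c^2 + 9*c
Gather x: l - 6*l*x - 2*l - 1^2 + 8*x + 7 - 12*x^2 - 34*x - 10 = -l - 12*x^2 + x*(-6*l - 26) - 4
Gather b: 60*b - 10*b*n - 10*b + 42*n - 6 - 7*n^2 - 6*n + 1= b*(50 - 10*n) - 7*n^2 + 36*n - 5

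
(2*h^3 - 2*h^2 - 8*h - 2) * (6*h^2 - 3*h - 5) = 12*h^5 - 18*h^4 - 52*h^3 + 22*h^2 + 46*h + 10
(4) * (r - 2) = 4*r - 8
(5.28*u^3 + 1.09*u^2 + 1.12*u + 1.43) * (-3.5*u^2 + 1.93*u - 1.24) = -18.48*u^5 + 6.3754*u^4 - 8.3635*u^3 - 4.195*u^2 + 1.3711*u - 1.7732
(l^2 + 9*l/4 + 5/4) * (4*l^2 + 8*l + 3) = 4*l^4 + 17*l^3 + 26*l^2 + 67*l/4 + 15/4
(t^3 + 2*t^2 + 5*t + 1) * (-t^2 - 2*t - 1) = -t^5 - 4*t^4 - 10*t^3 - 13*t^2 - 7*t - 1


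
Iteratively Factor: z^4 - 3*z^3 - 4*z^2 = (z + 1)*(z^3 - 4*z^2) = z*(z + 1)*(z^2 - 4*z) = z^2*(z + 1)*(z - 4)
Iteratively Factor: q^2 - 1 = (q - 1)*(q + 1)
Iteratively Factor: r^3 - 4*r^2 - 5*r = (r)*(r^2 - 4*r - 5) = r*(r - 5)*(r + 1)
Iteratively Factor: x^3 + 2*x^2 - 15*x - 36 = (x + 3)*(x^2 - x - 12) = (x + 3)^2*(x - 4)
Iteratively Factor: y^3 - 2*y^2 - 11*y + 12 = (y - 1)*(y^2 - y - 12) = (y - 1)*(y + 3)*(y - 4)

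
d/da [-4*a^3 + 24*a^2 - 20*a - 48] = -12*a^2 + 48*a - 20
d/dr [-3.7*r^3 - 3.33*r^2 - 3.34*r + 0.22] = -11.1*r^2 - 6.66*r - 3.34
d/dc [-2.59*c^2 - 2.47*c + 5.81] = -5.18*c - 2.47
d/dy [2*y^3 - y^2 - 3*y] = 6*y^2 - 2*y - 3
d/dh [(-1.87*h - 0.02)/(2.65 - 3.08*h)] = (13.295315 - 15.452668*h)/(3.08*h - 2.65)^3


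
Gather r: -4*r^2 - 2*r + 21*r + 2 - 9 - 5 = -4*r^2 + 19*r - 12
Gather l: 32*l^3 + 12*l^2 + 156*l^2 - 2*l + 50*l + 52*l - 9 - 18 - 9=32*l^3 + 168*l^2 + 100*l - 36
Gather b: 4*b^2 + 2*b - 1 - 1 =4*b^2 + 2*b - 2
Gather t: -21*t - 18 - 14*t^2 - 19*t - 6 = -14*t^2 - 40*t - 24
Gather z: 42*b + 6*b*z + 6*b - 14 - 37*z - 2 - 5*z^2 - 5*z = 48*b - 5*z^2 + z*(6*b - 42) - 16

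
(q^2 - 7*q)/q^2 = (q - 7)/q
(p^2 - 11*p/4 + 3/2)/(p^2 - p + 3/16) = 4*(p - 2)/(4*p - 1)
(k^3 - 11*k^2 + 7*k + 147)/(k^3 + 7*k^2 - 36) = (k^2 - 14*k + 49)/(k^2 + 4*k - 12)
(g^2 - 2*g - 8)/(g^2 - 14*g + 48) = (g^2 - 2*g - 8)/(g^2 - 14*g + 48)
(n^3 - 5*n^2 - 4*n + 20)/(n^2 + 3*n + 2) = (n^2 - 7*n + 10)/(n + 1)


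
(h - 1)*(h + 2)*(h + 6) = h^3 + 7*h^2 + 4*h - 12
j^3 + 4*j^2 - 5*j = j*(j - 1)*(j + 5)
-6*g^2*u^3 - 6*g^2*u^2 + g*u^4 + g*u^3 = u^2*(-6*g + u)*(g*u + g)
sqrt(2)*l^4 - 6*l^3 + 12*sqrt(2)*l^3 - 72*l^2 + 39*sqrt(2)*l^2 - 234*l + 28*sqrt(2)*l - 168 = (l + 4)*(l + 7)*(l - 3*sqrt(2))*(sqrt(2)*l + sqrt(2))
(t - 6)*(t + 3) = t^2 - 3*t - 18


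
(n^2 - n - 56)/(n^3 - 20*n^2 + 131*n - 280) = (n + 7)/(n^2 - 12*n + 35)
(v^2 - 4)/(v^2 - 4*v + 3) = (v^2 - 4)/(v^2 - 4*v + 3)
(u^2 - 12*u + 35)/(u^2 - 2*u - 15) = (u - 7)/(u + 3)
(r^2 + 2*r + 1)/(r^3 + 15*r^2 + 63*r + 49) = (r + 1)/(r^2 + 14*r + 49)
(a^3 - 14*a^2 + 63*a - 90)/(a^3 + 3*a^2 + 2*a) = (a^3 - 14*a^2 + 63*a - 90)/(a*(a^2 + 3*a + 2))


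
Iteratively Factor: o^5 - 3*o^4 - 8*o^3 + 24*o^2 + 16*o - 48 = (o + 2)*(o^4 - 5*o^3 + 2*o^2 + 20*o - 24) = (o - 3)*(o + 2)*(o^3 - 2*o^2 - 4*o + 8) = (o - 3)*(o - 2)*(o + 2)*(o^2 - 4) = (o - 3)*(o - 2)*(o + 2)^2*(o - 2)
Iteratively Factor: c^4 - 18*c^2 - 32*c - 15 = (c + 1)*(c^3 - c^2 - 17*c - 15) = (c + 1)*(c + 3)*(c^2 - 4*c - 5) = (c + 1)^2*(c + 3)*(c - 5)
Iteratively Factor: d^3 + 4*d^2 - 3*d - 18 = (d - 2)*(d^2 + 6*d + 9) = (d - 2)*(d + 3)*(d + 3)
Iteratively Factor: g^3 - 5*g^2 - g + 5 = (g + 1)*(g^2 - 6*g + 5) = (g - 5)*(g + 1)*(g - 1)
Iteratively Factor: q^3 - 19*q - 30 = (q - 5)*(q^2 + 5*q + 6) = (q - 5)*(q + 2)*(q + 3)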